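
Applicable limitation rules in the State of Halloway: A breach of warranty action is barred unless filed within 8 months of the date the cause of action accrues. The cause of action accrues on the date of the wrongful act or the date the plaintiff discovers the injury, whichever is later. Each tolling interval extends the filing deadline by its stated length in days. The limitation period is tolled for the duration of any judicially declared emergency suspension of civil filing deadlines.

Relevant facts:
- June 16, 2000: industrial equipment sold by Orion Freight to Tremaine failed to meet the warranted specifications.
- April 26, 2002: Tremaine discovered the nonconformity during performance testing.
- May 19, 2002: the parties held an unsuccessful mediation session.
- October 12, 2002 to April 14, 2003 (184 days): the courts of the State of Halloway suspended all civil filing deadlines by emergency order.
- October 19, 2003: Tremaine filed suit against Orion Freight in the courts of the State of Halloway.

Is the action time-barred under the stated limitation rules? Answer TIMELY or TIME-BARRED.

TIME-BARRED

Taking the later of the act (June 16, 2000) and discovery (April 26, 2002), the claim accrued on April 26, 2002.
The untolled deadline — 8 months after April 26, 2002 — is December 26, 2002.
Because the emergency suspension of filing deadlines ran from October 12, 2002 to April 14, 2003, the deadline is extended by 184 days to June 28, 2003.
Nothing else in the chronology tolls or restarts the period.
The October 19, 2003 filing falls after the June 28, 2003 deadline; the claim is time-barred.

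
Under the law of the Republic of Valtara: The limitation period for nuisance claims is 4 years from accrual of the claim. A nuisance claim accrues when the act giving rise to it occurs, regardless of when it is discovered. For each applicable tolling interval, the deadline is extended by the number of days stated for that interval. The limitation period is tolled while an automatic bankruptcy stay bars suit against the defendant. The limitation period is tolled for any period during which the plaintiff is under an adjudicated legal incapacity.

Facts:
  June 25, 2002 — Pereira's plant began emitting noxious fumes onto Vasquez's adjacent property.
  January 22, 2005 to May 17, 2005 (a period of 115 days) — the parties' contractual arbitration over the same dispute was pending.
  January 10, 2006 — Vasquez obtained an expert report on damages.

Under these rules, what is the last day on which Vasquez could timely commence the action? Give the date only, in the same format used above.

The claim accrued on June 25, 2002, when the wrongful act occurred.
4 years from June 25, 2002 is June 25, 2006.
Although a pending arbitration ran from January 22, 2005 to May 17, 2005, the stated rules do not make that a tolling event, so it is disregarded.
None of the other events listed affects the running of the period under the stated rules.

June 25, 2006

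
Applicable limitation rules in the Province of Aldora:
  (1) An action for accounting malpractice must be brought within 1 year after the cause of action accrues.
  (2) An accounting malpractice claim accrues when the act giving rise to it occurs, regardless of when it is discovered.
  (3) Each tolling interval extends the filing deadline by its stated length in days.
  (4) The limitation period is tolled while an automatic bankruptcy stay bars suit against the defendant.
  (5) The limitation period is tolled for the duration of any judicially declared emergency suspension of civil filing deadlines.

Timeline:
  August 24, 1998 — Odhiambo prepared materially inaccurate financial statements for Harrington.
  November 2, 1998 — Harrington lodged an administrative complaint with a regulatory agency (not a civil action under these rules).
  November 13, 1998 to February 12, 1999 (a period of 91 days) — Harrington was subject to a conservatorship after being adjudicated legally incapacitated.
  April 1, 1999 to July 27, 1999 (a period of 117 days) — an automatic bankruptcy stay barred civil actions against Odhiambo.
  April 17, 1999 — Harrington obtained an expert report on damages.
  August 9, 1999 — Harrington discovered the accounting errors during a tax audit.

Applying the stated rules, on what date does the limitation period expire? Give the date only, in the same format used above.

December 19, 1999

The claim accrued on August 24, 1998, when the wrongful act occurred; under the stated occurrence rule the August 9, 1999 discovery does not delay accrual.
1 year from August 24, 1998 is August 24, 1999.
The automatic bankruptcy stay from April 1, 1999 to July 27, 1999 tolled the period for 117 days, extending the deadline to December 19, 1999.
The plaintiff's legal incapacity from November 13, 1998 to February 12, 1999 does not toll the period, because no stated rule makes the plaintiff's incapacity a tolling event.
The other events in the timeline have no effect on the limitation period under the stated rules.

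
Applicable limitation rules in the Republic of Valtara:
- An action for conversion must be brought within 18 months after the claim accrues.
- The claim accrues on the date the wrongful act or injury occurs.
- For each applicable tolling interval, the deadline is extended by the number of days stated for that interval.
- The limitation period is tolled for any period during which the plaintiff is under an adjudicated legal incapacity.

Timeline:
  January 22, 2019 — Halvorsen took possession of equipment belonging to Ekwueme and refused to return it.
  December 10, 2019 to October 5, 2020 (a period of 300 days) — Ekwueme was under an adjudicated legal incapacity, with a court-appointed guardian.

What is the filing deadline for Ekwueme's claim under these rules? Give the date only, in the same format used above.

The limitation period began to run on January 22, 2019.
The untolled deadline — 18 months after January 22, 2019 — is July 22, 2020.
Because the plaintiff's legal incapacity ran from December 10, 2019 to October 5, 2020, the deadline is extended by 300 days to May 18, 2021.

May 18, 2021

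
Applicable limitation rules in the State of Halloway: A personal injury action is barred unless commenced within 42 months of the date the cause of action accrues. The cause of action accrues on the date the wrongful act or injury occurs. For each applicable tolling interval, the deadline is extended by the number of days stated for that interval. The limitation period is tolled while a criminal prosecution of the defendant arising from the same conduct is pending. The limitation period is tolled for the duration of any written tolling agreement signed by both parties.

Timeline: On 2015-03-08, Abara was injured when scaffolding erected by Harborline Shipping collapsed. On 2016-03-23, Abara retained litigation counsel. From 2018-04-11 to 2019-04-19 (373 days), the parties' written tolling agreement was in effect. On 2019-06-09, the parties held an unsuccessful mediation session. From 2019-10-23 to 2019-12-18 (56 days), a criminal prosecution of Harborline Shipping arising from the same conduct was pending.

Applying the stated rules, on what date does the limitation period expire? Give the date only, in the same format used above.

2019-09-16

The claim accrued on 2015-03-08, when the wrongful act occurred.
Adding the 42 months base period to 2015-03-08 gives a deadline of 2018-09-08, before any tolling.
The written tolling agreement from 2018-04-11 to 2019-04-19 tolled the period for 373 days, extending the deadline to 2019-09-16.
The pending criminal prosecution from 2019-10-23 to 2019-12-18 began after the period had already run on 2019-09-16, so it has no tolling effect.
The other events in the timeline have no effect on the limitation period under the stated rules.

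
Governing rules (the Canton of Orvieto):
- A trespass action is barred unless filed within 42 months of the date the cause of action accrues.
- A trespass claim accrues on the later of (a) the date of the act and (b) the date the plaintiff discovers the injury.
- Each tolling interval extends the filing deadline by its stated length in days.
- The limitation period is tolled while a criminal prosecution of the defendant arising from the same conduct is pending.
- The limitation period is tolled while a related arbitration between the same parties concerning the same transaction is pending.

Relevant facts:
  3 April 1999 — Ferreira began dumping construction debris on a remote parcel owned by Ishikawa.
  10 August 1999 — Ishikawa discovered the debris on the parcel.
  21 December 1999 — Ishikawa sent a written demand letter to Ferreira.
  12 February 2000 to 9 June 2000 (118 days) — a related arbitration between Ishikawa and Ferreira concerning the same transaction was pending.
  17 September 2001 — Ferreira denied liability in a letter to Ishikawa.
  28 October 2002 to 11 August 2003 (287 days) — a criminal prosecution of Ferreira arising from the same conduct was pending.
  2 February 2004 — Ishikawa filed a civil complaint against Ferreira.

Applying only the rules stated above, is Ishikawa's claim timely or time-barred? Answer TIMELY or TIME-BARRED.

Because discovery on 10 August 1999 post-dates the 3 April 1999 act, accrual under the later-of rule falls on 10 August 1999.
42 months from 10 August 1999 is 10 February 2003.
The pending related arbitration from 12 February 2000 to 9 June 2000 tolled the period for 118 days, extending the deadline to 8 June 2003.
The period was tolled for 287 days by the pending criminal prosecution (28 October 2002 to 11 August 2003), pushing the deadline to 21 March 2004.
The other events in the timeline have no effect on the limitation period under the stated rules.
Ishikawa filed on 2 February 2004, before the 21 March 2004 deadline, so the action is timely.

TIMELY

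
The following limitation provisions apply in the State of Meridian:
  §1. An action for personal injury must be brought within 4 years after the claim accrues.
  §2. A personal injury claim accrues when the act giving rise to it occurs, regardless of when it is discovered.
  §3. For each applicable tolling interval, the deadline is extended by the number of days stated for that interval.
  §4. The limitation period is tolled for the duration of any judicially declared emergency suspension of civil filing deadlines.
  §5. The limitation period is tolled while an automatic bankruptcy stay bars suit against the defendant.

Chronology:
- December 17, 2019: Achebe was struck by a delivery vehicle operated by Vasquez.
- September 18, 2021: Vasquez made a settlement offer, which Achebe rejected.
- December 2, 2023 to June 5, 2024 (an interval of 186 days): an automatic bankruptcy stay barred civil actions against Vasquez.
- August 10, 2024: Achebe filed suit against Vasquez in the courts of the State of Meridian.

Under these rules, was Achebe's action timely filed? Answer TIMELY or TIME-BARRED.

TIME-BARRED

The claim accrued on December 17, 2019, when the wrongful act occurred.
The untolled deadline — 4 years after December 17, 2019 — is December 17, 2023.
The period was tolled for 186 days by the automatic bankruptcy stay (December 2, 2023 to June 5, 2024), pushing the deadline to June 20, 2024.
The other events in the timeline have no effect on the limitation period under the stated rules.
The August 10, 2024 filing falls after the June 20, 2024 deadline; the claim is time-barred.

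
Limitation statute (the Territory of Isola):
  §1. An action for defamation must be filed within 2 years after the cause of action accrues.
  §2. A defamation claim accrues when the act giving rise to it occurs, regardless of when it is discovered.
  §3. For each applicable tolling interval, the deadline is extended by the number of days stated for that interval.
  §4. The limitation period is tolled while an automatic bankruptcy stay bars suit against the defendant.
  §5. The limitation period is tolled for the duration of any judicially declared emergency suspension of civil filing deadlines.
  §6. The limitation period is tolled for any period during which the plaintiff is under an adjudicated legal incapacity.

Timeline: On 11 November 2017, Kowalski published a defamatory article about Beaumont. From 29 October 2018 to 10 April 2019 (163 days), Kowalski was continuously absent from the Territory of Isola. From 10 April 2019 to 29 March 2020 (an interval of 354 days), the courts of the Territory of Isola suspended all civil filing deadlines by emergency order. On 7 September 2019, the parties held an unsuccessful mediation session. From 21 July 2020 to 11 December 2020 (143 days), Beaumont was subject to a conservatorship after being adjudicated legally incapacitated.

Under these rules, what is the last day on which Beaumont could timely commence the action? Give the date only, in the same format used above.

22 March 2021

The cause of action accrued on 11 November 2017, the date of the act.
2 years from 11 November 2017 is 11 November 2019.
Because the emergency suspension of filing deadlines ran from 10 April 2019 to 29 March 2020, the deadline is extended by 354 days to 30 October 2020.
The plaintiff's legal incapacity from 21 July 2020 to 11 December 2020 tolled the period for 143 days, extending the deadline to 22 March 2021.
The defendant's absence from the jurisdiction from 29 October 2018 to 10 April 2019 does not toll the period, because no stated rule makes the defendant's absence a tolling event.
None of the other events listed affects the running of the period under the stated rules.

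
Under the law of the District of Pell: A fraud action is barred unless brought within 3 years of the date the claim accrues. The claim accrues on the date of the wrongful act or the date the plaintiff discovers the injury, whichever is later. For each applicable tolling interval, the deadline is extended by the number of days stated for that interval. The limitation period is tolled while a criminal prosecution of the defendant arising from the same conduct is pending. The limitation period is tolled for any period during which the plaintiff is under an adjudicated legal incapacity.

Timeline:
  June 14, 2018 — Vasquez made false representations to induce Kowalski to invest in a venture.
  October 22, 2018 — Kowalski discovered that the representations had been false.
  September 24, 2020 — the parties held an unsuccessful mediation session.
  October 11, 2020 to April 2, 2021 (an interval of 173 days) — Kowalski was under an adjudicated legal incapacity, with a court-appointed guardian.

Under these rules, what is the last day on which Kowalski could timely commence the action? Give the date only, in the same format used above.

April 13, 2022

The claim accrued on October 22, 2018 — the later of the June 14, 2018 act and the October 22, 2018 discovery.
Adding the 3 years base period to October 22, 2018 gives a deadline of October 22, 2021, before any tolling.
The period was tolled for 173 days by the plaintiff's legal incapacity (October 11, 2020 to April 2, 2021), pushing the deadline to April 13, 2022.
None of the other events listed affects the running of the period under the stated rules.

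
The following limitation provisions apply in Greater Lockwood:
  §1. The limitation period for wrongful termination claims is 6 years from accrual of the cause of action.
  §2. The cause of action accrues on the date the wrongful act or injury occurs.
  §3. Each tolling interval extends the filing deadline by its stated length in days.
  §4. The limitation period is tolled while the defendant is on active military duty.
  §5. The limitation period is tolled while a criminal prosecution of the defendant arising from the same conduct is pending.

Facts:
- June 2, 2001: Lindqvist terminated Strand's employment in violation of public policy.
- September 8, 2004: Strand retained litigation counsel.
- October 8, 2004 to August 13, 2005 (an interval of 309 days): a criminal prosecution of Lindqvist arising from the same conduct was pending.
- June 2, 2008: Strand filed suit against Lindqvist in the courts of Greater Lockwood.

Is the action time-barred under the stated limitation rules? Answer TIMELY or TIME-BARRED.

TIME-BARRED

The cause of action accrued on June 2, 2001, the date of the act.
Adding the 6 years base period to June 2, 2001 gives a deadline of June 2, 2007, before any tolling.
The pending criminal prosecution from October 8, 2004 to August 13, 2005 tolled the period for 309 days, extending the deadline to April 6, 2008.
None of the other events listed affects the running of the period under the stated rules.
The June 2, 2008 filing falls after the April 6, 2008 deadline; the claim is time-barred.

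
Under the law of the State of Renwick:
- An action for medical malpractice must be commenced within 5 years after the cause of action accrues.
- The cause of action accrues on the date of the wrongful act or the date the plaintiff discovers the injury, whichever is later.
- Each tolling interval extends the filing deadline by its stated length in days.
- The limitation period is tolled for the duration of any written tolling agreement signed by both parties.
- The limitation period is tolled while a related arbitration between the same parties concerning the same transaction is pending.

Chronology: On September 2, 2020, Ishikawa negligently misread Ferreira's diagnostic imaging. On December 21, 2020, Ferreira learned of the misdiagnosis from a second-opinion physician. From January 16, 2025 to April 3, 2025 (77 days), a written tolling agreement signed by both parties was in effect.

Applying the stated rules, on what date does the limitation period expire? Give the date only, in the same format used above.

Taking the later of the act (September 2, 2020) and discovery (December 21, 2020), the claim accrued on December 21, 2020.
The untolled deadline — 5 years after December 21, 2020 — is December 21, 2025.
The written tolling agreement from January 16, 2025 to April 3, 2025 tolled the period for 77 days, extending the deadline to March 8, 2026.

March 8, 2026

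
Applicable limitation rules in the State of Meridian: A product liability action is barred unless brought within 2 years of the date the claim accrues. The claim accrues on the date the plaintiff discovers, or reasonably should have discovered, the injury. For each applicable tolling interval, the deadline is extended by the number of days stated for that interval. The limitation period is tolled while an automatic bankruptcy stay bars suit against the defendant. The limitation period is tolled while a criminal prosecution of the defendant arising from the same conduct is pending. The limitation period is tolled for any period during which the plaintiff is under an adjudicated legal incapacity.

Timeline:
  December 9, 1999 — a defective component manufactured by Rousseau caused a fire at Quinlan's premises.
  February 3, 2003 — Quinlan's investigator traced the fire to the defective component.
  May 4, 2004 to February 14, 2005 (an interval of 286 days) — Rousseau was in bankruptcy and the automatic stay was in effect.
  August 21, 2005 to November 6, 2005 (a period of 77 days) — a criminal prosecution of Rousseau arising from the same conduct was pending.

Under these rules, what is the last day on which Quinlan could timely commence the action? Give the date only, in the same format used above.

February 1, 2006

The claim did not accrue until Quinlan discovered the injury on February 3, 2003; the December 9, 1999 act date does not start the clock under the stated rule.
Adding the 2 years base period to February 3, 2003 gives a deadline of February 3, 2005, before any tolling.
Because the automatic bankruptcy stay ran from May 4, 2004 to February 14, 2005, the deadline is extended by 286 days to November 16, 2005.
The pending criminal prosecution from August 21, 2005 to November 6, 2005 tolled the period for 77 days, extending the deadline to February 1, 2006.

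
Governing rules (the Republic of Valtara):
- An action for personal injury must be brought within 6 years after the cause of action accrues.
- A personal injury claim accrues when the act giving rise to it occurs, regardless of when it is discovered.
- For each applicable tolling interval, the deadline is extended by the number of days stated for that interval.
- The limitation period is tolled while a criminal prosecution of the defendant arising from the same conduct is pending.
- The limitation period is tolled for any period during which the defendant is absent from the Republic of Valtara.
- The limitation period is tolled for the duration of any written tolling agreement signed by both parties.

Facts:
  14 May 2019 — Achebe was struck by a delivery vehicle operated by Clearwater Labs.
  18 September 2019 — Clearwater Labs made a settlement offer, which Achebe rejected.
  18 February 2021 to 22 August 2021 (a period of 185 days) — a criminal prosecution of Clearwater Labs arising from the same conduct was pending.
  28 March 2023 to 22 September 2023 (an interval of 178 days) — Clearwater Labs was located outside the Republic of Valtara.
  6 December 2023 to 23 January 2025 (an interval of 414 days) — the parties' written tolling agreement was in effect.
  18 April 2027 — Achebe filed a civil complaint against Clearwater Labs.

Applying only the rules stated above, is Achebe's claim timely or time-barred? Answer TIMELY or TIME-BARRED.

The claim accrued on 14 May 2019, when the wrongful act occurred.
Adding the 6 years base period to 14 May 2019 gives a deadline of 14 May 2025, before any tolling.
Because the pending criminal prosecution ran from 18 February 2021 to 22 August 2021, the deadline is extended by 185 days to 15 November 2025.
Because the defendant's absence from the jurisdiction ran from 28 March 2023 to 22 September 2023, the deadline is extended by 178 days to 12 May 2026.
Because the written tolling agreement ran from 6 December 2023 to 23 January 2025, the deadline is extended by 414 days to 30 June 2027.
None of the other events listed affects the running of the period under the stated rules.
Achebe filed on 18 April 2027, before the 30 June 2027 deadline, so the action is timely.

TIMELY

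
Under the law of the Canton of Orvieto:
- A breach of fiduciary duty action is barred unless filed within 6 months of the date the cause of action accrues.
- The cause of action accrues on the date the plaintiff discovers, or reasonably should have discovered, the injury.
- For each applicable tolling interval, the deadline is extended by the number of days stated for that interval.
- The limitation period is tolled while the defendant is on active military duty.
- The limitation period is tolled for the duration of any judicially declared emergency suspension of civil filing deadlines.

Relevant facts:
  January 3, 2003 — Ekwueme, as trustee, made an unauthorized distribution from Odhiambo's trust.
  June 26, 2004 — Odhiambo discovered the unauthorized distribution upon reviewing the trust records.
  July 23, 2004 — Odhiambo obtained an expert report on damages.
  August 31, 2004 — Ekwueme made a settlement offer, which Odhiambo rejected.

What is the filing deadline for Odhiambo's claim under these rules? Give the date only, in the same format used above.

December 26, 2004

Under the discovery rule, the claim accrued on June 26, 2004, when Odhiambo discovered the injury — not on the January 3, 2003 date of the underlying act.
The untolled deadline — 6 months after June 26, 2004 — is December 26, 2004.
None of the other events listed affects the running of the period under the stated rules.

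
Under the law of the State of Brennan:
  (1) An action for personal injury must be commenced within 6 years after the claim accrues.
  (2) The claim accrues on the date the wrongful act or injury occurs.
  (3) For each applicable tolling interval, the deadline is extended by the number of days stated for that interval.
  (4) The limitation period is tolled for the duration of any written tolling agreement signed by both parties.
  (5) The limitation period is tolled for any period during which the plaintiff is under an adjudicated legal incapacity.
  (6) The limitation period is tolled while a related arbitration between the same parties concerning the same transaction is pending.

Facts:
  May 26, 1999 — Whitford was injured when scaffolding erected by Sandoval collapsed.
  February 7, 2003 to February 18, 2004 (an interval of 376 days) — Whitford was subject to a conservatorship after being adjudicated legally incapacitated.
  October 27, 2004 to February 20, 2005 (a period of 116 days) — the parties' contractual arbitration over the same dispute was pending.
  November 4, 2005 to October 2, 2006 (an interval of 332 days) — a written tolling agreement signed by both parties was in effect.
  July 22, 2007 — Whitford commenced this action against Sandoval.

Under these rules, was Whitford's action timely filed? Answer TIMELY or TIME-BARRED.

TIMELY

The limitation period began to run on May 26, 1999.
6 years from May 26, 1999 is May 26, 2005.
Because the plaintiff's legal incapacity ran from February 7, 2003 to February 18, 2004, the deadline is extended by 376 days to June 6, 2006.
The pending related arbitration from October 27, 2004 to February 20, 2005 tolled the period for 116 days, extending the deadline to September 30, 2006.
Because the written tolling agreement ran from November 4, 2005 to October 2, 2006, the deadline is extended by 332 days to August 28, 2007.
The July 22, 2007 filing precedes the August 28, 2007 deadline; the claim is timely.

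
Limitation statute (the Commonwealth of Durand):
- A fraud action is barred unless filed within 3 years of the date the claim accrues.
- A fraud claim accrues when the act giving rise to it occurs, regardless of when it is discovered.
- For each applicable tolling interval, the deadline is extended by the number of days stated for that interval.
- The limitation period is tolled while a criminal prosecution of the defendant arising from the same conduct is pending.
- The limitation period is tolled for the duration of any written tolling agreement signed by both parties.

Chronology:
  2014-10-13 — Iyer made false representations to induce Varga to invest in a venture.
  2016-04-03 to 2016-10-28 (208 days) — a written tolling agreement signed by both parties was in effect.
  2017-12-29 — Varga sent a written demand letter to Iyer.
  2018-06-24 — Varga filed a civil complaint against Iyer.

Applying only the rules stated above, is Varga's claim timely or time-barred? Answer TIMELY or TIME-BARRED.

TIME-BARRED

The claim accrued on 2014-10-13, the date of the act.
Adding the 3 years base period to 2014-10-13 gives a deadline of 2017-10-13, before any tolling.
The written tolling agreement from 2016-04-03 to 2016-10-28 tolled the period for 208 days, extending the deadline to 2018-05-09.
Nothing else in the chronology tolls or restarts the period.
Filing on 2018-06-24 missed the 2018-05-09 deadline — the action is time-barred.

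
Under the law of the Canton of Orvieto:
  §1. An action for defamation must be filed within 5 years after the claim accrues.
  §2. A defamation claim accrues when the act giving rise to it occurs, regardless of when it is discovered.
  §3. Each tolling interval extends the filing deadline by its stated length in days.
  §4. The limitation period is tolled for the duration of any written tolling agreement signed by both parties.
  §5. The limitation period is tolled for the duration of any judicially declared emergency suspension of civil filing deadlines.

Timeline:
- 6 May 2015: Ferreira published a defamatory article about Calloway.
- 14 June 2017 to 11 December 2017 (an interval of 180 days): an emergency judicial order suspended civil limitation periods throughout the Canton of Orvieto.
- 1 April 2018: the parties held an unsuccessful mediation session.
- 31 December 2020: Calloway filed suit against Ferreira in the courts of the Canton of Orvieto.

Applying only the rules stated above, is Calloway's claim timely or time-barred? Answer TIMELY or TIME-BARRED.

The claim accrued on 6 May 2015, the date of the act.
5 years from 6 May 2015 is 6 May 2020.
The period was tolled for 180 days by the emergency suspension of filing deadlines (14 June 2017 to 11 December 2017), pushing the deadline to 2 November 2020.
Nothing else in the chronology tolls or restarts the period.
Filing on 31 December 2020 missed the 2 November 2020 deadline — the action is time-barred.

TIME-BARRED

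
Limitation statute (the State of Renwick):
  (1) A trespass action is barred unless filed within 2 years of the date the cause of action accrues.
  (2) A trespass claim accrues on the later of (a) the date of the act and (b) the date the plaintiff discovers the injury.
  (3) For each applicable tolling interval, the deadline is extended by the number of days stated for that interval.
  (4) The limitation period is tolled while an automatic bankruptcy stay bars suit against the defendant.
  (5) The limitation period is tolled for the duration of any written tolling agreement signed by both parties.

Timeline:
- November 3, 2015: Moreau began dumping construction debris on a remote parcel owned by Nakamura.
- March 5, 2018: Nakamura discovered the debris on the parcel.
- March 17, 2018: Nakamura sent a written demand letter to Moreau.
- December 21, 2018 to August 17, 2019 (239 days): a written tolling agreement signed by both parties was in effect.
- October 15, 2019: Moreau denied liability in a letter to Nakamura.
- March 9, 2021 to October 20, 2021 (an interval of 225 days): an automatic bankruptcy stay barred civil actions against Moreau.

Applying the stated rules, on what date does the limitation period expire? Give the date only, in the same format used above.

October 30, 2020

The claim accrued on March 5, 2018 — the later of the November 3, 2015 act and the March 5, 2018 discovery.
2 years from March 5, 2018 is March 5, 2020.
The written tolling agreement from December 21, 2018 to August 17, 2019 tolled the period for 239 days, extending the deadline to October 30, 2020.
By the time the automatic bankruptcy stay began on March 9, 2021, the limitation period had already expired on October 30, 2020; that interval cannot revive it.
The other events in the timeline have no effect on the limitation period under the stated rules.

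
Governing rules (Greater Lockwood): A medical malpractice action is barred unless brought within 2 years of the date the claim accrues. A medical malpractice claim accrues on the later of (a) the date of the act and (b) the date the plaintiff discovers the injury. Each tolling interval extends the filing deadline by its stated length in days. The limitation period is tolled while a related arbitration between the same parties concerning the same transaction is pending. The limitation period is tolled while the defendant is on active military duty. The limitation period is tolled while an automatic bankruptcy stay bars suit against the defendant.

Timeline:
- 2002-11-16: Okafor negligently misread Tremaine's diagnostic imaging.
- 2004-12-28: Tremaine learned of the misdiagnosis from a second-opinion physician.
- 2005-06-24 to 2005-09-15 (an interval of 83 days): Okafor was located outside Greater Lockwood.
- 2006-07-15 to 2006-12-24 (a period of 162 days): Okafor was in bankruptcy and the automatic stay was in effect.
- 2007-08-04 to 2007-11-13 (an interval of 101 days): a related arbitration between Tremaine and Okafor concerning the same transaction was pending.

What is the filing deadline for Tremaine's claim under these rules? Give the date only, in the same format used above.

2007-06-08

The claim accrued on 2004-12-28 — the later of the 2002-11-16 act and the 2004-12-28 discovery.
Adding the 2 years base period to 2004-12-28 gives a deadline of 2006-12-28, before any tolling.
Because the automatic bankruptcy stay ran from 2006-07-15 to 2006-12-24, the deadline is extended by 162 days to 2007-06-08.
By the time the pending related arbitration began on 2007-08-04, the limitation period had already expired on 2007-06-08; that interval cannot revive it.
No stated provision tolls the period for the defendant's absence, so the interval from 2005-06-24 to 2005-09-15 has no effect on the deadline.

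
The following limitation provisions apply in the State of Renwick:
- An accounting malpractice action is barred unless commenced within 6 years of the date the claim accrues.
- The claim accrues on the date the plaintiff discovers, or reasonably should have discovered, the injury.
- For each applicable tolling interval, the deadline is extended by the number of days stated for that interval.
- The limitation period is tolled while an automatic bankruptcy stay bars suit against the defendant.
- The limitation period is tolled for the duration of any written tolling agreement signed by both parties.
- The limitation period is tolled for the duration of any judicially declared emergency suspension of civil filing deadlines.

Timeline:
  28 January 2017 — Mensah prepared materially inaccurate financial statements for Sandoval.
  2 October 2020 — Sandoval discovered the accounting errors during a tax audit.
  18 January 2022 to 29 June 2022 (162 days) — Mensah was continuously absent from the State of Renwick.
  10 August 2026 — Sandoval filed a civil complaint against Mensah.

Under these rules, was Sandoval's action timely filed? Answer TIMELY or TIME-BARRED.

The claim did not accrue until Sandoval discovered the injury on 2 October 2020; the 28 January 2017 act date does not start the clock under the stated rule.
The untolled deadline — 6 years after 2 October 2020 — is 2 October 2026.
No stated provision tolls the period for the defendant's absence, so the interval from 18 January 2022 to 29 June 2022 has no effect on the deadline.
Sandoval filed on 10 August 2026, before the 2 October 2026 deadline, so the action is timely.

TIMELY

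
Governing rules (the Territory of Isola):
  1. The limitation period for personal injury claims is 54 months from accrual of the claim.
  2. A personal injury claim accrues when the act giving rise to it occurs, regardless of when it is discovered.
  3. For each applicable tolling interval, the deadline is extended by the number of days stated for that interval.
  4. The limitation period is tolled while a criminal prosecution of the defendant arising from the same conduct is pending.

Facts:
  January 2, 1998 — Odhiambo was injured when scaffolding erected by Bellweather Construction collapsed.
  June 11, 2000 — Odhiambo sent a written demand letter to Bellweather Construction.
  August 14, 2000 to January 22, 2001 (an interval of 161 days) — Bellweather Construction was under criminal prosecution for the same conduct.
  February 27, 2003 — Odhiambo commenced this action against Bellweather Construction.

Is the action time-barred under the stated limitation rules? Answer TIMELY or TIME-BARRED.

TIME-BARRED

The claim accrued on January 2, 1998, the date of the act.
The untolled deadline — 54 months after January 2, 1998 — is July 2, 2002.
Because the pending criminal prosecution ran from August 14, 2000 to January 22, 2001, the deadline is extended by 161 days to December 10, 2002.
None of the other events listed affects the running of the period under the stated rules.
Odhiambo filed on February 27, 2003, after the December 10, 2002 deadline, so the action is time-barred.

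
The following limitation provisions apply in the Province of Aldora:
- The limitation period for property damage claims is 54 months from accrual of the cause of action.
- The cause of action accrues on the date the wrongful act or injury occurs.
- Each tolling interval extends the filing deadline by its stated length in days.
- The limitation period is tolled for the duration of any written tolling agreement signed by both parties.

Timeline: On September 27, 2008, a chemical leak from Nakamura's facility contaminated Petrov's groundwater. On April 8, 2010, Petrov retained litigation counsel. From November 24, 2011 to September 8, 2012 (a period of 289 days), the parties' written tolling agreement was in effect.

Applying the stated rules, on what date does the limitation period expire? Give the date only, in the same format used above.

The cause of action accrued on September 27, 2008, the date of the act.
The untolled deadline — 54 months after September 27, 2008 — is March 27, 2013.
The written tolling agreement from November 24, 2011 to September 8, 2012 tolled the period for 289 days, extending the deadline to January 10, 2014.
The other events in the timeline have no effect on the limitation period under the stated rules.

January 10, 2014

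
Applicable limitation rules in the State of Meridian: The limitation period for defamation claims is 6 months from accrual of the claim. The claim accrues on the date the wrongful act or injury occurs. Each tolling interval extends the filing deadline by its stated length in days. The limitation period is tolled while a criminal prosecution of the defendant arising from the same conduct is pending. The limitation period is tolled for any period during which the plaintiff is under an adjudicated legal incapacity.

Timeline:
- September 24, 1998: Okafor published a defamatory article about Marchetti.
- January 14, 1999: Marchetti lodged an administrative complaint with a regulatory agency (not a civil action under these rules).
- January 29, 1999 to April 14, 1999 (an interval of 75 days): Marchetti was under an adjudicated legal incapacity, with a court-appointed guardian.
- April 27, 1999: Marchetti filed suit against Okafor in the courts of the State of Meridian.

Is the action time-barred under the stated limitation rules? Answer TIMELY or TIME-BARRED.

TIMELY

The claim accrued on September 24, 1998, the date of the act.
Adding the 6 months base period to September 24, 1998 gives a deadline of March 24, 1999, before any tolling.
The plaintiff's legal incapacity from January 29, 1999 to April 14, 1999 tolled the period for 75 days, extending the deadline to June 7, 1999.
None of the other events listed affects the running of the period under the stated rules.
Filing on April 27, 1999 beat the June 7, 1999 deadline — the action is timely.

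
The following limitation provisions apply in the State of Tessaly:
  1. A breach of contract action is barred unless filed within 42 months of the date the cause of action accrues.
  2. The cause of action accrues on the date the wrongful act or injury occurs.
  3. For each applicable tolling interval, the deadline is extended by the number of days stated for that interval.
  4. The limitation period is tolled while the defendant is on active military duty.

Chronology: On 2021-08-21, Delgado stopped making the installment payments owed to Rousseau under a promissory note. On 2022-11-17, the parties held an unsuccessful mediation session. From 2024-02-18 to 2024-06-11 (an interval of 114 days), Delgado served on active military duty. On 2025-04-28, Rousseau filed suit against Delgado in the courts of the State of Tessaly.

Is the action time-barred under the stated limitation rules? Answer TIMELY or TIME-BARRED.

TIMELY

The cause of action accrued on 2021-08-21, the date of the act.
Adding the 42 months base period to 2021-08-21 gives a deadline of 2025-02-21, before any tolling.
Because the defendant's active military service ran from 2024-02-18 to 2024-06-11, the deadline is extended by 114 days to 2025-06-15.
The other events in the timeline have no effect on the limitation period under the stated rules.
The 2025-04-28 filing precedes the 2025-06-15 deadline; the claim is timely.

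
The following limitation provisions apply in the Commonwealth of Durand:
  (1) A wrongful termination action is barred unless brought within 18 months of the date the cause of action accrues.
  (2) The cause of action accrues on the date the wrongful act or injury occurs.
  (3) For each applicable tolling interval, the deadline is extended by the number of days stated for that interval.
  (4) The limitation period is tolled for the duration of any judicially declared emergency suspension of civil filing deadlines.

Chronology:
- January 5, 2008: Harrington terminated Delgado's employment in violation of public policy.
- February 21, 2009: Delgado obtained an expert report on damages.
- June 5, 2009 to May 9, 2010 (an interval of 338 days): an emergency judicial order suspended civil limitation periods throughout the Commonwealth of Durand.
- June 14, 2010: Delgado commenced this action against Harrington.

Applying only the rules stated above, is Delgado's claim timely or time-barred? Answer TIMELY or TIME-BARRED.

TIME-BARRED

The claim accrued on January 5, 2008, when the wrongful act occurred.
Adding the 18 months base period to January 5, 2008 gives a deadline of July 5, 2009, before any tolling.
The emergency suspension of filing deadlines from June 5, 2009 to May 9, 2010 tolled the period for 338 days, extending the deadline to June 8, 2010.
Nothing else in the chronology tolls or restarts the period.
The June 14, 2010 filing falls after the June 8, 2010 deadline; the claim is time-barred.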